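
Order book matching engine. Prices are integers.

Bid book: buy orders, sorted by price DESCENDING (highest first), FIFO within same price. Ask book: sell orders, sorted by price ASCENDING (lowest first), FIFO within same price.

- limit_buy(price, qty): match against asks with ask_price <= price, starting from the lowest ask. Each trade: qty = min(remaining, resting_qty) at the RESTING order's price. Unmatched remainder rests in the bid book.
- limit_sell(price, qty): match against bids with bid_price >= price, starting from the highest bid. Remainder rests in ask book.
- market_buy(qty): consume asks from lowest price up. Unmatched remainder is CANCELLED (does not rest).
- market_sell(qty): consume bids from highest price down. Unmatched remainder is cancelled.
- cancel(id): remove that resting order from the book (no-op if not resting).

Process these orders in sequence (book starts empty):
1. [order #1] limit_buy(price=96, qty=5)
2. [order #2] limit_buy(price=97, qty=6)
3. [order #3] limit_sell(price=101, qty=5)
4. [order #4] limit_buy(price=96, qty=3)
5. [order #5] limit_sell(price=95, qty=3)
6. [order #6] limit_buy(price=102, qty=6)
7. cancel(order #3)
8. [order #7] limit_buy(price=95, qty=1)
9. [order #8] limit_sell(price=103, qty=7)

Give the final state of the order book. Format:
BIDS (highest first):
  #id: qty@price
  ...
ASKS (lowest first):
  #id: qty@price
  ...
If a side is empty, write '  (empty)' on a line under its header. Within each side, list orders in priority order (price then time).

After op 1 [order #1] limit_buy(price=96, qty=5): fills=none; bids=[#1:5@96] asks=[-]
After op 2 [order #2] limit_buy(price=97, qty=6): fills=none; bids=[#2:6@97 #1:5@96] asks=[-]
After op 3 [order #3] limit_sell(price=101, qty=5): fills=none; bids=[#2:6@97 #1:5@96] asks=[#3:5@101]
After op 4 [order #4] limit_buy(price=96, qty=3): fills=none; bids=[#2:6@97 #1:5@96 #4:3@96] asks=[#3:5@101]
After op 5 [order #5] limit_sell(price=95, qty=3): fills=#2x#5:3@97; bids=[#2:3@97 #1:5@96 #4:3@96] asks=[#3:5@101]
After op 6 [order #6] limit_buy(price=102, qty=6): fills=#6x#3:5@101; bids=[#6:1@102 #2:3@97 #1:5@96 #4:3@96] asks=[-]
After op 7 cancel(order #3): fills=none; bids=[#6:1@102 #2:3@97 #1:5@96 #4:3@96] asks=[-]
After op 8 [order #7] limit_buy(price=95, qty=1): fills=none; bids=[#6:1@102 #2:3@97 #1:5@96 #4:3@96 #7:1@95] asks=[-]
After op 9 [order #8] limit_sell(price=103, qty=7): fills=none; bids=[#6:1@102 #2:3@97 #1:5@96 #4:3@96 #7:1@95] asks=[#8:7@103]

Answer: BIDS (highest first):
  #6: 1@102
  #2: 3@97
  #1: 5@96
  #4: 3@96
  #7: 1@95
ASKS (lowest first):
  #8: 7@103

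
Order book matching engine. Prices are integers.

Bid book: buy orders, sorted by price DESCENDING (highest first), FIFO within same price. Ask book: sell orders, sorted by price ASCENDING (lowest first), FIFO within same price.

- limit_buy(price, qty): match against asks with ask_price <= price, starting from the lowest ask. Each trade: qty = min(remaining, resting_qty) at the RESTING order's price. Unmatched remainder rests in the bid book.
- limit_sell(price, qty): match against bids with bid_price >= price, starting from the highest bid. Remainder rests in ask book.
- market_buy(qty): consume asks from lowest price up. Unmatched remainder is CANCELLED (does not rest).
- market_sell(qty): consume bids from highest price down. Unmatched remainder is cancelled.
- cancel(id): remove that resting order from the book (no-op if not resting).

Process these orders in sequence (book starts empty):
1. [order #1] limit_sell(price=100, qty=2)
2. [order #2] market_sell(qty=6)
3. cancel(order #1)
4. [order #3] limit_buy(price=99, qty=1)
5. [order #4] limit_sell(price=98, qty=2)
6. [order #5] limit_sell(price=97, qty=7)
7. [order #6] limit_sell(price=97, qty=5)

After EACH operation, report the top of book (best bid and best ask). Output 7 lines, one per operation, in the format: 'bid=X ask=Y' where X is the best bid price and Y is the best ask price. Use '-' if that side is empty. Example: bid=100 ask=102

After op 1 [order #1] limit_sell(price=100, qty=2): fills=none; bids=[-] asks=[#1:2@100]
After op 2 [order #2] market_sell(qty=6): fills=none; bids=[-] asks=[#1:2@100]
After op 3 cancel(order #1): fills=none; bids=[-] asks=[-]
After op 4 [order #3] limit_buy(price=99, qty=1): fills=none; bids=[#3:1@99] asks=[-]
After op 5 [order #4] limit_sell(price=98, qty=2): fills=#3x#4:1@99; bids=[-] asks=[#4:1@98]
After op 6 [order #5] limit_sell(price=97, qty=7): fills=none; bids=[-] asks=[#5:7@97 #4:1@98]
After op 7 [order #6] limit_sell(price=97, qty=5): fills=none; bids=[-] asks=[#5:7@97 #6:5@97 #4:1@98]

Answer: bid=- ask=100
bid=- ask=100
bid=- ask=-
bid=99 ask=-
bid=- ask=98
bid=- ask=97
bid=- ask=97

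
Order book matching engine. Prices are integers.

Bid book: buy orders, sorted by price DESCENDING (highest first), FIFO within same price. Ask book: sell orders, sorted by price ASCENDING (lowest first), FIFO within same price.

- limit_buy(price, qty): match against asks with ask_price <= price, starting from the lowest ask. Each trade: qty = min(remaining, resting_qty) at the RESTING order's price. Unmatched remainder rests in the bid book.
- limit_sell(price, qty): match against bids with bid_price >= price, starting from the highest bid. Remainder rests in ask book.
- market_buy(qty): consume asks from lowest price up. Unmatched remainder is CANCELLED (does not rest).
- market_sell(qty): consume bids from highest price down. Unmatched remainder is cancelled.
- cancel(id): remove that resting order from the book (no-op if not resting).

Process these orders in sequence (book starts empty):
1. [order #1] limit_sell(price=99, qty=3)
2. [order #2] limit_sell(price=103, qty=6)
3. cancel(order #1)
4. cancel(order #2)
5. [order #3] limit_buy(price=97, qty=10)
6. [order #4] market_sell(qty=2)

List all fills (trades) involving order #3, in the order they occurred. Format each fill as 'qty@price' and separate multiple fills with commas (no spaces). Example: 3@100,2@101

After op 1 [order #1] limit_sell(price=99, qty=3): fills=none; bids=[-] asks=[#1:3@99]
After op 2 [order #2] limit_sell(price=103, qty=6): fills=none; bids=[-] asks=[#1:3@99 #2:6@103]
After op 3 cancel(order #1): fills=none; bids=[-] asks=[#2:6@103]
After op 4 cancel(order #2): fills=none; bids=[-] asks=[-]
After op 5 [order #3] limit_buy(price=97, qty=10): fills=none; bids=[#3:10@97] asks=[-]
After op 6 [order #4] market_sell(qty=2): fills=#3x#4:2@97; bids=[#3:8@97] asks=[-]

Answer: 2@97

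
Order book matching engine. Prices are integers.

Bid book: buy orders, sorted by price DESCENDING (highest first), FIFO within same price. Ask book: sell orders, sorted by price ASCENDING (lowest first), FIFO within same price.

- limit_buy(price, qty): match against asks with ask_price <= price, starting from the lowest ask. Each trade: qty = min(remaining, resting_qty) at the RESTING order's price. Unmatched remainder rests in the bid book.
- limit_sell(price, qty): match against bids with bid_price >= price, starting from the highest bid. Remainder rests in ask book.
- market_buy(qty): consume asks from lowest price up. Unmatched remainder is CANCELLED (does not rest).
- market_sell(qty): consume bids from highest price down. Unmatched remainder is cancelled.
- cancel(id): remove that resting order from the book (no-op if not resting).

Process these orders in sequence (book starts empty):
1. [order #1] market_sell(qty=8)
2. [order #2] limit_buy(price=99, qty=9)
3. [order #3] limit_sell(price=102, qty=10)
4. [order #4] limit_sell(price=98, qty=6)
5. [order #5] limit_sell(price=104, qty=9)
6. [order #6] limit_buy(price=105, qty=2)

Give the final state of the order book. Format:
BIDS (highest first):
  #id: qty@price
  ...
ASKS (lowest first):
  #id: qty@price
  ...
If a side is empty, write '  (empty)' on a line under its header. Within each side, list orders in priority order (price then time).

Answer: BIDS (highest first):
  #2: 3@99
ASKS (lowest first):
  #3: 8@102
  #5: 9@104

Derivation:
After op 1 [order #1] market_sell(qty=8): fills=none; bids=[-] asks=[-]
After op 2 [order #2] limit_buy(price=99, qty=9): fills=none; bids=[#2:9@99] asks=[-]
After op 3 [order #3] limit_sell(price=102, qty=10): fills=none; bids=[#2:9@99] asks=[#3:10@102]
After op 4 [order #4] limit_sell(price=98, qty=6): fills=#2x#4:6@99; bids=[#2:3@99] asks=[#3:10@102]
After op 5 [order #5] limit_sell(price=104, qty=9): fills=none; bids=[#2:3@99] asks=[#3:10@102 #5:9@104]
After op 6 [order #6] limit_buy(price=105, qty=2): fills=#6x#3:2@102; bids=[#2:3@99] asks=[#3:8@102 #5:9@104]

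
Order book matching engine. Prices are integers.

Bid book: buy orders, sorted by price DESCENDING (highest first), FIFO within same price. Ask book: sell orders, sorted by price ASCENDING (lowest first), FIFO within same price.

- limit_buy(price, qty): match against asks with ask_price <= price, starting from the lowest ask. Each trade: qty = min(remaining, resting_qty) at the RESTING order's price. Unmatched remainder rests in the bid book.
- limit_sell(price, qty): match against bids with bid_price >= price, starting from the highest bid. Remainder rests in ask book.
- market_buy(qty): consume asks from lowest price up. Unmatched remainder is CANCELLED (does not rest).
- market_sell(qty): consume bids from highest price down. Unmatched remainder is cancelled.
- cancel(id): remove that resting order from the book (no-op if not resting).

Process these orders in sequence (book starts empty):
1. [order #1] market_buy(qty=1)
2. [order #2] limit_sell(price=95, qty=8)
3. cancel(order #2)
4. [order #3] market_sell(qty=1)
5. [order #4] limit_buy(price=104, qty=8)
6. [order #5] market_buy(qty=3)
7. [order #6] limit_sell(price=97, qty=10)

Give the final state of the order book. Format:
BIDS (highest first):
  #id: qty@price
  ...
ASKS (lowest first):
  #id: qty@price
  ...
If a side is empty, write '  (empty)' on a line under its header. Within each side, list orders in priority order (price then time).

Answer: BIDS (highest first):
  (empty)
ASKS (lowest first):
  #6: 2@97

Derivation:
After op 1 [order #1] market_buy(qty=1): fills=none; bids=[-] asks=[-]
After op 2 [order #2] limit_sell(price=95, qty=8): fills=none; bids=[-] asks=[#2:8@95]
After op 3 cancel(order #2): fills=none; bids=[-] asks=[-]
After op 4 [order #3] market_sell(qty=1): fills=none; bids=[-] asks=[-]
After op 5 [order #4] limit_buy(price=104, qty=8): fills=none; bids=[#4:8@104] asks=[-]
After op 6 [order #5] market_buy(qty=3): fills=none; bids=[#4:8@104] asks=[-]
After op 7 [order #6] limit_sell(price=97, qty=10): fills=#4x#6:8@104; bids=[-] asks=[#6:2@97]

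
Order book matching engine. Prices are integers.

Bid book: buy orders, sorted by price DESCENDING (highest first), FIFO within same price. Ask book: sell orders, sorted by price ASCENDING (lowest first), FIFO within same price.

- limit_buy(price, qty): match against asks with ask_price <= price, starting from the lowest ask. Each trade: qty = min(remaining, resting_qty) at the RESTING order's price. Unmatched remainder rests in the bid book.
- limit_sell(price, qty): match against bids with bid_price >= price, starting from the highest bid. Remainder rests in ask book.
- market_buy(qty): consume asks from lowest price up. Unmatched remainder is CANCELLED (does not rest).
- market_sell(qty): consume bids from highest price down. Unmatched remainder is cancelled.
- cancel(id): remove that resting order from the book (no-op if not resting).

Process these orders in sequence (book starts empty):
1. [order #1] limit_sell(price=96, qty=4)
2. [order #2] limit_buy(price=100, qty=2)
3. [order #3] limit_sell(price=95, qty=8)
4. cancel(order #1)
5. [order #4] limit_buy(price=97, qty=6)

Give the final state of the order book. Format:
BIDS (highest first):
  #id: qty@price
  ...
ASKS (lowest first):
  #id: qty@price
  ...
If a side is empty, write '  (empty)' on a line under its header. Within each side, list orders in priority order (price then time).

After op 1 [order #1] limit_sell(price=96, qty=4): fills=none; bids=[-] asks=[#1:4@96]
After op 2 [order #2] limit_buy(price=100, qty=2): fills=#2x#1:2@96; bids=[-] asks=[#1:2@96]
After op 3 [order #3] limit_sell(price=95, qty=8): fills=none; bids=[-] asks=[#3:8@95 #1:2@96]
After op 4 cancel(order #1): fills=none; bids=[-] asks=[#3:8@95]
After op 5 [order #4] limit_buy(price=97, qty=6): fills=#4x#3:6@95; bids=[-] asks=[#3:2@95]

Answer: BIDS (highest first):
  (empty)
ASKS (lowest first):
  #3: 2@95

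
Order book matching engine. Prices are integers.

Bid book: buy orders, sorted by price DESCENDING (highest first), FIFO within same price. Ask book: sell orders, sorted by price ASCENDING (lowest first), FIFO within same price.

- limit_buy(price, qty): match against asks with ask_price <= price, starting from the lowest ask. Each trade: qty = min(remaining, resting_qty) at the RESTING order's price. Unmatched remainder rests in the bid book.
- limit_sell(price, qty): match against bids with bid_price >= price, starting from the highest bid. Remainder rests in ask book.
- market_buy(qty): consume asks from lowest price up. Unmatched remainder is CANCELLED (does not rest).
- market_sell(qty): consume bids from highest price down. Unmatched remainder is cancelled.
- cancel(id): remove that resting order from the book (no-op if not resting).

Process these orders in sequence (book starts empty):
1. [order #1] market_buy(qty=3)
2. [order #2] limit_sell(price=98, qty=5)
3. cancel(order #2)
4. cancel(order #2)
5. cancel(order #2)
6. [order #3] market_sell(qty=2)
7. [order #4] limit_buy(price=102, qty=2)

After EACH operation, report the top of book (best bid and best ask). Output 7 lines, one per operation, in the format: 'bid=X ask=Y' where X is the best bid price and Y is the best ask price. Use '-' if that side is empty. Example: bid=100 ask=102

After op 1 [order #1] market_buy(qty=3): fills=none; bids=[-] asks=[-]
After op 2 [order #2] limit_sell(price=98, qty=5): fills=none; bids=[-] asks=[#2:5@98]
After op 3 cancel(order #2): fills=none; bids=[-] asks=[-]
After op 4 cancel(order #2): fills=none; bids=[-] asks=[-]
After op 5 cancel(order #2): fills=none; bids=[-] asks=[-]
After op 6 [order #3] market_sell(qty=2): fills=none; bids=[-] asks=[-]
After op 7 [order #4] limit_buy(price=102, qty=2): fills=none; bids=[#4:2@102] asks=[-]

Answer: bid=- ask=-
bid=- ask=98
bid=- ask=-
bid=- ask=-
bid=- ask=-
bid=- ask=-
bid=102 ask=-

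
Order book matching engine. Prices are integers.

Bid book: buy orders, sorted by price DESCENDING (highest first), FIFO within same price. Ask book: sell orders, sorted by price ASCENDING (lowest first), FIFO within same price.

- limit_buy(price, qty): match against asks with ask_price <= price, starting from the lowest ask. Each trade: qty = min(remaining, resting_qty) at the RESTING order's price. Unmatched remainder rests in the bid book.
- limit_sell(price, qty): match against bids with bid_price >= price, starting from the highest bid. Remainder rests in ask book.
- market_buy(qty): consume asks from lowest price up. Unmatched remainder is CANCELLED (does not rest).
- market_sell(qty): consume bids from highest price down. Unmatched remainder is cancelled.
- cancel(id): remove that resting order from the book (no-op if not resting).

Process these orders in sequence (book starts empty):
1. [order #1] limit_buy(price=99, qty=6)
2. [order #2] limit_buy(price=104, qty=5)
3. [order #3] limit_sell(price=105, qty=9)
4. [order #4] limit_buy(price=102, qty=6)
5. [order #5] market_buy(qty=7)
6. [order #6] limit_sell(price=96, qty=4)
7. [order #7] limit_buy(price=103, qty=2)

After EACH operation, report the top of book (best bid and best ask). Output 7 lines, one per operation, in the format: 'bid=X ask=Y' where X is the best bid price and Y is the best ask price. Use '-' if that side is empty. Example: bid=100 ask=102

After op 1 [order #1] limit_buy(price=99, qty=6): fills=none; bids=[#1:6@99] asks=[-]
After op 2 [order #2] limit_buy(price=104, qty=5): fills=none; bids=[#2:5@104 #1:6@99] asks=[-]
After op 3 [order #3] limit_sell(price=105, qty=9): fills=none; bids=[#2:5@104 #1:6@99] asks=[#3:9@105]
After op 4 [order #4] limit_buy(price=102, qty=6): fills=none; bids=[#2:5@104 #4:6@102 #1:6@99] asks=[#3:9@105]
After op 5 [order #5] market_buy(qty=7): fills=#5x#3:7@105; bids=[#2:5@104 #4:6@102 #1:6@99] asks=[#3:2@105]
After op 6 [order #6] limit_sell(price=96, qty=4): fills=#2x#6:4@104; bids=[#2:1@104 #4:6@102 #1:6@99] asks=[#3:2@105]
After op 7 [order #7] limit_buy(price=103, qty=2): fills=none; bids=[#2:1@104 #7:2@103 #4:6@102 #1:6@99] asks=[#3:2@105]

Answer: bid=99 ask=-
bid=104 ask=-
bid=104 ask=105
bid=104 ask=105
bid=104 ask=105
bid=104 ask=105
bid=104 ask=105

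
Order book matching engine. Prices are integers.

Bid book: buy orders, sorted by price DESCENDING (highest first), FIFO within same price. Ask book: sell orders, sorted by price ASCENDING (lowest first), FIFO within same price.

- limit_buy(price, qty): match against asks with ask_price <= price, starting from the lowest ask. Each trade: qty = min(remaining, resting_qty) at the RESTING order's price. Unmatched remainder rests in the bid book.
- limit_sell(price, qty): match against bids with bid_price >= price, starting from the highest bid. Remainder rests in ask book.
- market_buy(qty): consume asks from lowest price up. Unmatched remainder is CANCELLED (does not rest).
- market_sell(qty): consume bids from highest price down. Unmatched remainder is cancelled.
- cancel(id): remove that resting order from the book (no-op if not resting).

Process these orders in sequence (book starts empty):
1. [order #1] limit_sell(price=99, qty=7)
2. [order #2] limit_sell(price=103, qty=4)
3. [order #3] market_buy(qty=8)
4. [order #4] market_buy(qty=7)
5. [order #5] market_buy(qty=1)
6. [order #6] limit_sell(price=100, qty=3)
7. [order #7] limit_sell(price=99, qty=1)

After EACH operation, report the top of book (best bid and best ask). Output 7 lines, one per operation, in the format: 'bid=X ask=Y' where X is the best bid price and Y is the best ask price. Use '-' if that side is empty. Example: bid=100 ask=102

Answer: bid=- ask=99
bid=- ask=99
bid=- ask=103
bid=- ask=-
bid=- ask=-
bid=- ask=100
bid=- ask=99

Derivation:
After op 1 [order #1] limit_sell(price=99, qty=7): fills=none; bids=[-] asks=[#1:7@99]
After op 2 [order #2] limit_sell(price=103, qty=4): fills=none; bids=[-] asks=[#1:7@99 #2:4@103]
After op 3 [order #3] market_buy(qty=8): fills=#3x#1:7@99 #3x#2:1@103; bids=[-] asks=[#2:3@103]
After op 4 [order #4] market_buy(qty=7): fills=#4x#2:3@103; bids=[-] asks=[-]
After op 5 [order #5] market_buy(qty=1): fills=none; bids=[-] asks=[-]
After op 6 [order #6] limit_sell(price=100, qty=3): fills=none; bids=[-] asks=[#6:3@100]
After op 7 [order #7] limit_sell(price=99, qty=1): fills=none; bids=[-] asks=[#7:1@99 #6:3@100]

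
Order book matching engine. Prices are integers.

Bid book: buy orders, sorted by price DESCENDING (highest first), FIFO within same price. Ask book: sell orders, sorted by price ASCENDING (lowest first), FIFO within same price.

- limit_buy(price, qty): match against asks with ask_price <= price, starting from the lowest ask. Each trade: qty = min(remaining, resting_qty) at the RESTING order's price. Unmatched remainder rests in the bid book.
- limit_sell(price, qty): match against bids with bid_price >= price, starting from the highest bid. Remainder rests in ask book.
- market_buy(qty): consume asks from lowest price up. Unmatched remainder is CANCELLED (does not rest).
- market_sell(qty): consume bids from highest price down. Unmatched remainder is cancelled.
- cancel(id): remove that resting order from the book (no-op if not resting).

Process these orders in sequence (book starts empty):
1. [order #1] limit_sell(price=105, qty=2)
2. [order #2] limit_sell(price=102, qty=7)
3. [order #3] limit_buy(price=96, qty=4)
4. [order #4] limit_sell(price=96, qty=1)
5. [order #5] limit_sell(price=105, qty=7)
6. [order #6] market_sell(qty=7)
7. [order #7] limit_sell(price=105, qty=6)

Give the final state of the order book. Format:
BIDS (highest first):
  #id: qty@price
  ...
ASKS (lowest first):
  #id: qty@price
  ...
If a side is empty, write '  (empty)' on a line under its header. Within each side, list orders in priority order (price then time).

Answer: BIDS (highest first):
  (empty)
ASKS (lowest first):
  #2: 7@102
  #1: 2@105
  #5: 7@105
  #7: 6@105

Derivation:
After op 1 [order #1] limit_sell(price=105, qty=2): fills=none; bids=[-] asks=[#1:2@105]
After op 2 [order #2] limit_sell(price=102, qty=7): fills=none; bids=[-] asks=[#2:7@102 #1:2@105]
After op 3 [order #3] limit_buy(price=96, qty=4): fills=none; bids=[#3:4@96] asks=[#2:7@102 #1:2@105]
After op 4 [order #4] limit_sell(price=96, qty=1): fills=#3x#4:1@96; bids=[#3:3@96] asks=[#2:7@102 #1:2@105]
After op 5 [order #5] limit_sell(price=105, qty=7): fills=none; bids=[#3:3@96] asks=[#2:7@102 #1:2@105 #5:7@105]
After op 6 [order #6] market_sell(qty=7): fills=#3x#6:3@96; bids=[-] asks=[#2:7@102 #1:2@105 #5:7@105]
After op 7 [order #7] limit_sell(price=105, qty=6): fills=none; bids=[-] asks=[#2:7@102 #1:2@105 #5:7@105 #7:6@105]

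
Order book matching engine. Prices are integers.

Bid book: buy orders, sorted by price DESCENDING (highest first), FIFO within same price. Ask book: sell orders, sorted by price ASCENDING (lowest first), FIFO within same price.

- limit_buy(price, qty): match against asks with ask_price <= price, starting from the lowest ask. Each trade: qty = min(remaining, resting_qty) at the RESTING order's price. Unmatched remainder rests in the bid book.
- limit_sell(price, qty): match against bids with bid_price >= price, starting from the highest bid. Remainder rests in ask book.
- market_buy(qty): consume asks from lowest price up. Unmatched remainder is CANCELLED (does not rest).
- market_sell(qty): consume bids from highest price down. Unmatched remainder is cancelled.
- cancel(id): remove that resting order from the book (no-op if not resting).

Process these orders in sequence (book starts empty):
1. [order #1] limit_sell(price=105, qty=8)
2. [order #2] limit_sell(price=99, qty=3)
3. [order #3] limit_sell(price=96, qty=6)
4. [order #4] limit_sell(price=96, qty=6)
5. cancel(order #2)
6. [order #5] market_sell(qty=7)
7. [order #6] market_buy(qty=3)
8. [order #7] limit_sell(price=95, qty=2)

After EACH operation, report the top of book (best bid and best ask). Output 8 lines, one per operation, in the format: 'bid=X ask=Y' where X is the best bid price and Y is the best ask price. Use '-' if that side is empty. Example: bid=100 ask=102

After op 1 [order #1] limit_sell(price=105, qty=8): fills=none; bids=[-] asks=[#1:8@105]
After op 2 [order #2] limit_sell(price=99, qty=3): fills=none; bids=[-] asks=[#2:3@99 #1:8@105]
After op 3 [order #3] limit_sell(price=96, qty=6): fills=none; bids=[-] asks=[#3:6@96 #2:3@99 #1:8@105]
After op 4 [order #4] limit_sell(price=96, qty=6): fills=none; bids=[-] asks=[#3:6@96 #4:6@96 #2:3@99 #1:8@105]
After op 5 cancel(order #2): fills=none; bids=[-] asks=[#3:6@96 #4:6@96 #1:8@105]
After op 6 [order #5] market_sell(qty=7): fills=none; bids=[-] asks=[#3:6@96 #4:6@96 #1:8@105]
After op 7 [order #6] market_buy(qty=3): fills=#6x#3:3@96; bids=[-] asks=[#3:3@96 #4:6@96 #1:8@105]
After op 8 [order #7] limit_sell(price=95, qty=2): fills=none; bids=[-] asks=[#7:2@95 #3:3@96 #4:6@96 #1:8@105]

Answer: bid=- ask=105
bid=- ask=99
bid=- ask=96
bid=- ask=96
bid=- ask=96
bid=- ask=96
bid=- ask=96
bid=- ask=95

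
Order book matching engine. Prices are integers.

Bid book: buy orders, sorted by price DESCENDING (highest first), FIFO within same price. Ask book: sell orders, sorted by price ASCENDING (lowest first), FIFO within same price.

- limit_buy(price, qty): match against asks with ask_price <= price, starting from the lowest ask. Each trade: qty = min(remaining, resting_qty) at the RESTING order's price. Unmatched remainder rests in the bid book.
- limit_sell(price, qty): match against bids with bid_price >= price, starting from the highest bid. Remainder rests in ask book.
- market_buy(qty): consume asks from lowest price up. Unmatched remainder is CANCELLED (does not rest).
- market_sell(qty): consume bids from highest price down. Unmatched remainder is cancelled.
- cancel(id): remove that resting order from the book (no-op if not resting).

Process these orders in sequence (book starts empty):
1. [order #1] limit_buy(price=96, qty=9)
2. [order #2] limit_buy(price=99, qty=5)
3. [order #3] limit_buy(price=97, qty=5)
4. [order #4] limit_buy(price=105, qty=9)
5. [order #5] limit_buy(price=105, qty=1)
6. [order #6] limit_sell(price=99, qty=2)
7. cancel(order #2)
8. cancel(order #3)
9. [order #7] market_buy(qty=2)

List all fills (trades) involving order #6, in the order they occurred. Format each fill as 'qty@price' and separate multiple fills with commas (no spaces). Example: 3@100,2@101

After op 1 [order #1] limit_buy(price=96, qty=9): fills=none; bids=[#1:9@96] asks=[-]
After op 2 [order #2] limit_buy(price=99, qty=5): fills=none; bids=[#2:5@99 #1:9@96] asks=[-]
After op 3 [order #3] limit_buy(price=97, qty=5): fills=none; bids=[#2:5@99 #3:5@97 #1:9@96] asks=[-]
After op 4 [order #4] limit_buy(price=105, qty=9): fills=none; bids=[#4:9@105 #2:5@99 #3:5@97 #1:9@96] asks=[-]
After op 5 [order #5] limit_buy(price=105, qty=1): fills=none; bids=[#4:9@105 #5:1@105 #2:5@99 #3:5@97 #1:9@96] asks=[-]
After op 6 [order #6] limit_sell(price=99, qty=2): fills=#4x#6:2@105; bids=[#4:7@105 #5:1@105 #2:5@99 #3:5@97 #1:9@96] asks=[-]
After op 7 cancel(order #2): fills=none; bids=[#4:7@105 #5:1@105 #3:5@97 #1:9@96] asks=[-]
After op 8 cancel(order #3): fills=none; bids=[#4:7@105 #5:1@105 #1:9@96] asks=[-]
After op 9 [order #7] market_buy(qty=2): fills=none; bids=[#4:7@105 #5:1@105 #1:9@96] asks=[-]

Answer: 2@105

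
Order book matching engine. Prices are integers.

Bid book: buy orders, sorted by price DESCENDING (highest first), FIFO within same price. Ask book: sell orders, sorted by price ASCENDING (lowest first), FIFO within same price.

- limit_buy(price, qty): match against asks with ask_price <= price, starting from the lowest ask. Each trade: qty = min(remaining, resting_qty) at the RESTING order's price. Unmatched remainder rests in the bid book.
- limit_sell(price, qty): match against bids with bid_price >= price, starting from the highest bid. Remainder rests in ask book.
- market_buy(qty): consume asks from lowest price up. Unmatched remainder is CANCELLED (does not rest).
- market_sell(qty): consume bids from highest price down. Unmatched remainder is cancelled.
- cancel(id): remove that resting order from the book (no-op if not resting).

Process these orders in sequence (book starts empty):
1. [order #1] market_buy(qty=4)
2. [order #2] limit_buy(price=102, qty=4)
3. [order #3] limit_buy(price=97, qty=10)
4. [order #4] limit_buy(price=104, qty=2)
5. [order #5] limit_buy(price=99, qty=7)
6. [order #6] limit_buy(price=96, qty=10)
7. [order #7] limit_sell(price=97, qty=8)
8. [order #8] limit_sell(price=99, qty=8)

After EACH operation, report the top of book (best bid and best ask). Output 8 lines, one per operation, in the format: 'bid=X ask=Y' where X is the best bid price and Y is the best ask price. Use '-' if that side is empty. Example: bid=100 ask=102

Answer: bid=- ask=-
bid=102 ask=-
bid=102 ask=-
bid=104 ask=-
bid=104 ask=-
bid=104 ask=-
bid=99 ask=-
bid=97 ask=99

Derivation:
After op 1 [order #1] market_buy(qty=4): fills=none; bids=[-] asks=[-]
After op 2 [order #2] limit_buy(price=102, qty=4): fills=none; bids=[#2:4@102] asks=[-]
After op 3 [order #3] limit_buy(price=97, qty=10): fills=none; bids=[#2:4@102 #3:10@97] asks=[-]
After op 4 [order #4] limit_buy(price=104, qty=2): fills=none; bids=[#4:2@104 #2:4@102 #3:10@97] asks=[-]
After op 5 [order #5] limit_buy(price=99, qty=7): fills=none; bids=[#4:2@104 #2:4@102 #5:7@99 #3:10@97] asks=[-]
After op 6 [order #6] limit_buy(price=96, qty=10): fills=none; bids=[#4:2@104 #2:4@102 #5:7@99 #3:10@97 #6:10@96] asks=[-]
After op 7 [order #7] limit_sell(price=97, qty=8): fills=#4x#7:2@104 #2x#7:4@102 #5x#7:2@99; bids=[#5:5@99 #3:10@97 #6:10@96] asks=[-]
After op 8 [order #8] limit_sell(price=99, qty=8): fills=#5x#8:5@99; bids=[#3:10@97 #6:10@96] asks=[#8:3@99]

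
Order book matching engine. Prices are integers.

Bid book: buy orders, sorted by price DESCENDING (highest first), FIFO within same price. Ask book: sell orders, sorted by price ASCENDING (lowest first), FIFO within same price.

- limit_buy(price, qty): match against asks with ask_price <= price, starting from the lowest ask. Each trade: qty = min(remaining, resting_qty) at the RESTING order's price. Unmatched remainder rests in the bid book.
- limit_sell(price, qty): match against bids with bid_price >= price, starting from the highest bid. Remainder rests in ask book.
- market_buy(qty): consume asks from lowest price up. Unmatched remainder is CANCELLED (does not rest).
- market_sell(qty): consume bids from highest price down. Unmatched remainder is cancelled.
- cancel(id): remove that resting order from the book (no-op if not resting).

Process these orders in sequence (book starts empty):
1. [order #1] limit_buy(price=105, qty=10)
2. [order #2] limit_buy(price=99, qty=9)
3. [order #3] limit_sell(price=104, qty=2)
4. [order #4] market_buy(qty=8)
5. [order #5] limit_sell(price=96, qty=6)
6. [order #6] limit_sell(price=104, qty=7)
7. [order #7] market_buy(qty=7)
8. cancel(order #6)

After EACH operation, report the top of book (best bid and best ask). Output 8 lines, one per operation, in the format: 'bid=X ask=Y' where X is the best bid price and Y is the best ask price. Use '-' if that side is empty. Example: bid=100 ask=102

Answer: bid=105 ask=-
bid=105 ask=-
bid=105 ask=-
bid=105 ask=-
bid=105 ask=-
bid=99 ask=104
bid=99 ask=-
bid=99 ask=-

Derivation:
After op 1 [order #1] limit_buy(price=105, qty=10): fills=none; bids=[#1:10@105] asks=[-]
After op 2 [order #2] limit_buy(price=99, qty=9): fills=none; bids=[#1:10@105 #2:9@99] asks=[-]
After op 3 [order #3] limit_sell(price=104, qty=2): fills=#1x#3:2@105; bids=[#1:8@105 #2:9@99] asks=[-]
After op 4 [order #4] market_buy(qty=8): fills=none; bids=[#1:8@105 #2:9@99] asks=[-]
After op 5 [order #5] limit_sell(price=96, qty=6): fills=#1x#5:6@105; bids=[#1:2@105 #2:9@99] asks=[-]
After op 6 [order #6] limit_sell(price=104, qty=7): fills=#1x#6:2@105; bids=[#2:9@99] asks=[#6:5@104]
After op 7 [order #7] market_buy(qty=7): fills=#7x#6:5@104; bids=[#2:9@99] asks=[-]
After op 8 cancel(order #6): fills=none; bids=[#2:9@99] asks=[-]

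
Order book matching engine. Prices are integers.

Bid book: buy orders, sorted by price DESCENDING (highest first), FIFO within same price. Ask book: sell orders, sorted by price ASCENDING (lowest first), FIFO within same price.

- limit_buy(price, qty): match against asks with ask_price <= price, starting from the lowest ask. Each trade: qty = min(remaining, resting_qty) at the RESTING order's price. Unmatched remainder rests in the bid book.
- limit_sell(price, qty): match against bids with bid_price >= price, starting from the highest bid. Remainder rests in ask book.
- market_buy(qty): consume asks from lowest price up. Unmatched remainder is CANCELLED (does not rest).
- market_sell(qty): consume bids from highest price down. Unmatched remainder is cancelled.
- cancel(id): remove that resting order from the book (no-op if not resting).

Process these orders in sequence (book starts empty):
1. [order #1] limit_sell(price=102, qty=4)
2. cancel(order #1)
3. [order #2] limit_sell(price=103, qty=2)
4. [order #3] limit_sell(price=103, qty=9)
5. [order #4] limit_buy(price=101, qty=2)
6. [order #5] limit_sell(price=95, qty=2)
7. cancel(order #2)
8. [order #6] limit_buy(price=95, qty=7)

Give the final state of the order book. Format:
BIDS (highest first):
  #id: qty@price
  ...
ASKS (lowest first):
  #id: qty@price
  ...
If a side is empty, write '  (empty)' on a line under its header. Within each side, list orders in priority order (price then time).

After op 1 [order #1] limit_sell(price=102, qty=4): fills=none; bids=[-] asks=[#1:4@102]
After op 2 cancel(order #1): fills=none; bids=[-] asks=[-]
After op 3 [order #2] limit_sell(price=103, qty=2): fills=none; bids=[-] asks=[#2:2@103]
After op 4 [order #3] limit_sell(price=103, qty=9): fills=none; bids=[-] asks=[#2:2@103 #3:9@103]
After op 5 [order #4] limit_buy(price=101, qty=2): fills=none; bids=[#4:2@101] asks=[#2:2@103 #3:9@103]
After op 6 [order #5] limit_sell(price=95, qty=2): fills=#4x#5:2@101; bids=[-] asks=[#2:2@103 #3:9@103]
After op 7 cancel(order #2): fills=none; bids=[-] asks=[#3:9@103]
After op 8 [order #6] limit_buy(price=95, qty=7): fills=none; bids=[#6:7@95] asks=[#3:9@103]

Answer: BIDS (highest first):
  #6: 7@95
ASKS (lowest first):
  #3: 9@103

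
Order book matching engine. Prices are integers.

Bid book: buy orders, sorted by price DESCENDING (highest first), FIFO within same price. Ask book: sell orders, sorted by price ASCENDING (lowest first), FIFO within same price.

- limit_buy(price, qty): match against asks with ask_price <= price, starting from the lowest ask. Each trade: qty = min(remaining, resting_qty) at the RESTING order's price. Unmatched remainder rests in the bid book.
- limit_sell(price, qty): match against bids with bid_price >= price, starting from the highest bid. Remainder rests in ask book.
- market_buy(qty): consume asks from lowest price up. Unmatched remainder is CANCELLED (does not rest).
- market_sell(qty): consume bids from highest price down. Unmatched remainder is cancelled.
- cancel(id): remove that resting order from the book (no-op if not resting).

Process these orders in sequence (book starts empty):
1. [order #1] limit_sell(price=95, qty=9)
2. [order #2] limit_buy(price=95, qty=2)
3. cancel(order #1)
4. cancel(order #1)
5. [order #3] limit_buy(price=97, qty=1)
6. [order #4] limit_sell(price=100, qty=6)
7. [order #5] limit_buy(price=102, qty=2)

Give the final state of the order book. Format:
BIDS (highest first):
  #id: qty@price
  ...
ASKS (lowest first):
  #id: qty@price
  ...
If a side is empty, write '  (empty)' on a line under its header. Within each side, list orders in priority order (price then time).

Answer: BIDS (highest first):
  #3: 1@97
ASKS (lowest first):
  #4: 4@100

Derivation:
After op 1 [order #1] limit_sell(price=95, qty=9): fills=none; bids=[-] asks=[#1:9@95]
After op 2 [order #2] limit_buy(price=95, qty=2): fills=#2x#1:2@95; bids=[-] asks=[#1:7@95]
After op 3 cancel(order #1): fills=none; bids=[-] asks=[-]
After op 4 cancel(order #1): fills=none; bids=[-] asks=[-]
After op 5 [order #3] limit_buy(price=97, qty=1): fills=none; bids=[#3:1@97] asks=[-]
After op 6 [order #4] limit_sell(price=100, qty=6): fills=none; bids=[#3:1@97] asks=[#4:6@100]
After op 7 [order #5] limit_buy(price=102, qty=2): fills=#5x#4:2@100; bids=[#3:1@97] asks=[#4:4@100]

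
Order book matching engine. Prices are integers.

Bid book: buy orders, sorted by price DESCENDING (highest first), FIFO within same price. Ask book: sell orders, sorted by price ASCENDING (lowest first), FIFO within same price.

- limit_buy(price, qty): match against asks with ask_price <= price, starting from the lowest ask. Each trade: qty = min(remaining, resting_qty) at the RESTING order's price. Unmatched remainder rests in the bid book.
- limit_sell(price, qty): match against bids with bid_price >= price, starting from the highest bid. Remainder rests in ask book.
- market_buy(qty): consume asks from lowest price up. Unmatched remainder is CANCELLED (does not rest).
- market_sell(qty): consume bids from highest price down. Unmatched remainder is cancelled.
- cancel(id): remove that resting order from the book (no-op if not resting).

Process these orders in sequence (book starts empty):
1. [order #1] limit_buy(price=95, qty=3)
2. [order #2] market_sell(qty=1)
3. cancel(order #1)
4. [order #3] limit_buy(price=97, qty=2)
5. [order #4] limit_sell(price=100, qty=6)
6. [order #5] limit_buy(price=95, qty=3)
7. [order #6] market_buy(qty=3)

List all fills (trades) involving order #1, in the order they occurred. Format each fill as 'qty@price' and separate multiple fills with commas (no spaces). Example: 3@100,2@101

Answer: 1@95

Derivation:
After op 1 [order #1] limit_buy(price=95, qty=3): fills=none; bids=[#1:3@95] asks=[-]
After op 2 [order #2] market_sell(qty=1): fills=#1x#2:1@95; bids=[#1:2@95] asks=[-]
After op 3 cancel(order #1): fills=none; bids=[-] asks=[-]
After op 4 [order #3] limit_buy(price=97, qty=2): fills=none; bids=[#3:2@97] asks=[-]
After op 5 [order #4] limit_sell(price=100, qty=6): fills=none; bids=[#3:2@97] asks=[#4:6@100]
After op 6 [order #5] limit_buy(price=95, qty=3): fills=none; bids=[#3:2@97 #5:3@95] asks=[#4:6@100]
After op 7 [order #6] market_buy(qty=3): fills=#6x#4:3@100; bids=[#3:2@97 #5:3@95] asks=[#4:3@100]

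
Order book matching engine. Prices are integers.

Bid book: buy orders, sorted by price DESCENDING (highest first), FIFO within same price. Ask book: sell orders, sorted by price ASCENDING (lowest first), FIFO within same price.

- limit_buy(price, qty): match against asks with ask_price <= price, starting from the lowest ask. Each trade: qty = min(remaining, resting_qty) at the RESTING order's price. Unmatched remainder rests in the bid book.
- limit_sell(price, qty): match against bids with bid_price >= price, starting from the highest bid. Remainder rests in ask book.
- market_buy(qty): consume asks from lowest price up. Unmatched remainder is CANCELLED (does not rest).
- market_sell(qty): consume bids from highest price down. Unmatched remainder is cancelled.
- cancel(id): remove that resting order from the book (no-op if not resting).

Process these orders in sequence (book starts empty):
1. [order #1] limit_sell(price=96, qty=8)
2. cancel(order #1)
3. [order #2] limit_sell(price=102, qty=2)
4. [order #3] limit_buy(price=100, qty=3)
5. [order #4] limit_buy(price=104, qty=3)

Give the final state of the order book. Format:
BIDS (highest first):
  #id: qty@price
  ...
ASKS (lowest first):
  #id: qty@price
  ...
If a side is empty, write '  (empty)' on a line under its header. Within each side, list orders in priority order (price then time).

After op 1 [order #1] limit_sell(price=96, qty=8): fills=none; bids=[-] asks=[#1:8@96]
After op 2 cancel(order #1): fills=none; bids=[-] asks=[-]
After op 3 [order #2] limit_sell(price=102, qty=2): fills=none; bids=[-] asks=[#2:2@102]
After op 4 [order #3] limit_buy(price=100, qty=3): fills=none; bids=[#3:3@100] asks=[#2:2@102]
After op 5 [order #4] limit_buy(price=104, qty=3): fills=#4x#2:2@102; bids=[#4:1@104 #3:3@100] asks=[-]

Answer: BIDS (highest first):
  #4: 1@104
  #3: 3@100
ASKS (lowest first):
  (empty)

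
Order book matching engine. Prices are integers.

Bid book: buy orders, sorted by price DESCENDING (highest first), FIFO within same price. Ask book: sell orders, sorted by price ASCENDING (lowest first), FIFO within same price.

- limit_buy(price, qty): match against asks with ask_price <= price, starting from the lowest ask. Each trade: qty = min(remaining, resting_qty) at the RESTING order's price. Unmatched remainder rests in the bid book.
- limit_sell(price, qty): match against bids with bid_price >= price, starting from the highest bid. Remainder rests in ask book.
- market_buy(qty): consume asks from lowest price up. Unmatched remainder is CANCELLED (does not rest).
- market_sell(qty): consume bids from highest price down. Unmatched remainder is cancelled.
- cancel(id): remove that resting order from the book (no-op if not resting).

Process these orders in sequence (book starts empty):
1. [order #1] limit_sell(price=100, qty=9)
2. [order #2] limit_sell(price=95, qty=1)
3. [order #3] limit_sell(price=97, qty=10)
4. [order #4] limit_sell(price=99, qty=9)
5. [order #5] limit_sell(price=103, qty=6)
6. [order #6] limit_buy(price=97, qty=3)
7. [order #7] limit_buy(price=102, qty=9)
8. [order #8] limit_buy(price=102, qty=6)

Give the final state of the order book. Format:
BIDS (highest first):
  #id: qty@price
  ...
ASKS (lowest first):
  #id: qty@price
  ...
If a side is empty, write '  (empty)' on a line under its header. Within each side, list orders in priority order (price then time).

Answer: BIDS (highest first):
  (empty)
ASKS (lowest first):
  #4: 2@99
  #1: 9@100
  #5: 6@103

Derivation:
After op 1 [order #1] limit_sell(price=100, qty=9): fills=none; bids=[-] asks=[#1:9@100]
After op 2 [order #2] limit_sell(price=95, qty=1): fills=none; bids=[-] asks=[#2:1@95 #1:9@100]
After op 3 [order #3] limit_sell(price=97, qty=10): fills=none; bids=[-] asks=[#2:1@95 #3:10@97 #1:9@100]
After op 4 [order #4] limit_sell(price=99, qty=9): fills=none; bids=[-] asks=[#2:1@95 #3:10@97 #4:9@99 #1:9@100]
After op 5 [order #5] limit_sell(price=103, qty=6): fills=none; bids=[-] asks=[#2:1@95 #3:10@97 #4:9@99 #1:9@100 #5:6@103]
After op 6 [order #6] limit_buy(price=97, qty=3): fills=#6x#2:1@95 #6x#3:2@97; bids=[-] asks=[#3:8@97 #4:9@99 #1:9@100 #5:6@103]
After op 7 [order #7] limit_buy(price=102, qty=9): fills=#7x#3:8@97 #7x#4:1@99; bids=[-] asks=[#4:8@99 #1:9@100 #5:6@103]
After op 8 [order #8] limit_buy(price=102, qty=6): fills=#8x#4:6@99; bids=[-] asks=[#4:2@99 #1:9@100 #5:6@103]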